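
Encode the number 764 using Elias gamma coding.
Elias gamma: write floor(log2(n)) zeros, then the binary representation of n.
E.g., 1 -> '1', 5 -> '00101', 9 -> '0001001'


num_bits = floor(log2(764)) + 1 = 10
leading_zeros = num_bits - 1 = 9
binary(764) = 1011111100

Elias gamma(764) = '000000000' + '1011111100' = 0000000001011111100 (19 bits)


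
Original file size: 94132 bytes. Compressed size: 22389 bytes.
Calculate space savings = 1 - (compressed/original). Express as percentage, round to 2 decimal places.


ratio = compressed/original = 22389/94132 = 0.237847
savings = 1 - ratio = 1 - 0.237847 = 0.762153
as a percentage: 0.762153 * 100 = 76.22%

Space savings = 1 - 22389/94132 = 76.22%


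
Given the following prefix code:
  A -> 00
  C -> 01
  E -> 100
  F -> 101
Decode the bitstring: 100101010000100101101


Decoding step by step:
Bits 100 -> E
Bits 101 -> F
Bits 01 -> C
Bits 00 -> A
Bits 00 -> A
Bits 100 -> E
Bits 101 -> F
Bits 101 -> F


Decoded message: EFCAAEFF


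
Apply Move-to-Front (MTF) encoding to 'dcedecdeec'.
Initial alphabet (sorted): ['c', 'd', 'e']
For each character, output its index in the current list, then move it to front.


MTF encoding:
'd': index 1 in ['c', 'd', 'e'] -> ['d', 'c', 'e']
'c': index 1 in ['d', 'c', 'e'] -> ['c', 'd', 'e']
'e': index 2 in ['c', 'd', 'e'] -> ['e', 'c', 'd']
'd': index 2 in ['e', 'c', 'd'] -> ['d', 'e', 'c']
'e': index 1 in ['d', 'e', 'c'] -> ['e', 'd', 'c']
'c': index 2 in ['e', 'd', 'c'] -> ['c', 'e', 'd']
'd': index 2 in ['c', 'e', 'd'] -> ['d', 'c', 'e']
'e': index 2 in ['d', 'c', 'e'] -> ['e', 'd', 'c']
'e': index 0 in ['e', 'd', 'c'] -> ['e', 'd', 'c']
'c': index 2 in ['e', 'd', 'c'] -> ['c', 'e', 'd']


Output: [1, 1, 2, 2, 1, 2, 2, 2, 0, 2]


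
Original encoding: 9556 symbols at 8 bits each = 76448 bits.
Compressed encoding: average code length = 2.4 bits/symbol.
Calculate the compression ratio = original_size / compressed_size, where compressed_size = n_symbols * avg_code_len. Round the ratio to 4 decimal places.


original_size = n_symbols * orig_bits = 9556 * 8 = 76448 bits
compressed_size = n_symbols * avg_code_len = 9556 * 2.4 = 22934.4 bits
ratio = original_size / compressed_size = 76448 / 22934.4 = 3.3333

Compression ratio = 3.3333


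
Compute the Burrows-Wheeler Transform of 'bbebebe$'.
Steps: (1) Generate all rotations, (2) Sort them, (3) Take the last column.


Rotations (sorted):
  0: $bbebebe -> last char: e
  1: bbebebe$ -> last char: $
  2: be$bbebe -> last char: e
  3: bebe$bbe -> last char: e
  4: bebebe$b -> last char: b
  5: e$bbebeb -> last char: b
  6: ebe$bbeb -> last char: b
  7: ebebe$bb -> last char: b


BWT = e$eebbbb


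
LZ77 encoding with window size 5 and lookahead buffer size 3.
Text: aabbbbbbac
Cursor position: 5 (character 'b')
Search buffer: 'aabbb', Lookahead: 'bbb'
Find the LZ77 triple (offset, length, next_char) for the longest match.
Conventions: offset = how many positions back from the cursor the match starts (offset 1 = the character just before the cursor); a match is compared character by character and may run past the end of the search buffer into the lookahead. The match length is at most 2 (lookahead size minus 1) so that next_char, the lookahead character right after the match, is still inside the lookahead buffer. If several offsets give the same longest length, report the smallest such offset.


Try each offset into the search buffer:
  offset=1 (pos 4, char 'b'): match length 2
  offset=2 (pos 3, char 'b'): match length 2
  offset=3 (pos 2, char 'b'): match length 2
  offset=4 (pos 1, char 'a'): match length 0
  offset=5 (pos 0, char 'a'): match length 0
Longest match has length 2, found at offsets 1, 2, 3; take the smallest, offset 1.
next_char = character at position 5 + 2 = 7 -> 'b'

Best match: offset=1, length=2 (matching 'bb' starting at position 4)
LZ77 triple: (1, 2, 'b')


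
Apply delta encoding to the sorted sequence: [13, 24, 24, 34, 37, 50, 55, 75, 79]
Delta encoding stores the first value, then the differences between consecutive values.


First value: 13
Deltas:
  24 - 13 = 11
  24 - 24 = 0
  34 - 24 = 10
  37 - 34 = 3
  50 - 37 = 13
  55 - 50 = 5
  75 - 55 = 20
  79 - 75 = 4


Delta encoded: [13, 11, 0, 10, 3, 13, 5, 20, 4]


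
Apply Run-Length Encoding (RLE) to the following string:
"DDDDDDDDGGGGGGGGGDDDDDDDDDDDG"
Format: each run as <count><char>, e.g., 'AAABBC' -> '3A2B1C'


Scanning runs left to right:
  i=0: run of 'D' x 8 -> '8D'
  i=8: run of 'G' x 9 -> '9G'
  i=17: run of 'D' x 11 -> '11D'
  i=28: run of 'G' x 1 -> '1G'

RLE = 8D9G11D1G


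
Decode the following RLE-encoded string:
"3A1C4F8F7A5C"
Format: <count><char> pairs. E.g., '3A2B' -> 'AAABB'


Expanding each <count><char> pair:
  3A -> 'AAA'
  1C -> 'C'
  4F -> 'FFFF'
  8F -> 'FFFFFFFF'
  7A -> 'AAAAAAA'
  5C -> 'CCCCC'

Decoded = AAACFFFFFFFFFFFFAAAAAAACCCCC


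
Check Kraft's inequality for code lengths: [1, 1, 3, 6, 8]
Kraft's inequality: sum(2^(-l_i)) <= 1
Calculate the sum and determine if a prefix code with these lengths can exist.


Sum = 2^(-1) + 2^(-1) + 2^(-3) + 2^(-6) + 2^(-8)
    = 0.5 + 0.5 + 0.125 + 0.015625 + 0.00390625
    = 293/256 = 1.14453125
Since 1.14453125 > 1, Kraft's inequality is NOT satisfied.
A prefix code with these lengths CANNOT exist.

Kraft sum = 1.14453125. Not satisfied.


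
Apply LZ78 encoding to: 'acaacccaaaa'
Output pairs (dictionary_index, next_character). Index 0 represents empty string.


LZ78 encoding steps:
Dictionary: {0: ''}
Step 1: w='' (idx 0), next='a' -> output (0, 'a'), add 'a' as idx 1
Step 2: w='' (idx 0), next='c' -> output (0, 'c'), add 'c' as idx 2
Step 3: w='a' (idx 1), next='a' -> output (1, 'a'), add 'aa' as idx 3
Step 4: w='c' (idx 2), next='c' -> output (2, 'c'), add 'cc' as idx 4
Step 5: w='c' (idx 2), next='a' -> output (2, 'a'), add 'ca' as idx 5
Step 6: w='aa' (idx 3), next='a' -> output (3, 'a'), add 'aaa' as idx 6


Encoded: [(0, 'a'), (0, 'c'), (1, 'a'), (2, 'c'), (2, 'a'), (3, 'a')]


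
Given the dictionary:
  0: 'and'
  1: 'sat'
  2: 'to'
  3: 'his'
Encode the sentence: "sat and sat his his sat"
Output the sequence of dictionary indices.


Look up each word in the dictionary:
  'sat' -> 1
  'and' -> 0
  'sat' -> 1
  'his' -> 3
  'his' -> 3
  'sat' -> 1

Encoded: [1, 0, 1, 3, 3, 1]


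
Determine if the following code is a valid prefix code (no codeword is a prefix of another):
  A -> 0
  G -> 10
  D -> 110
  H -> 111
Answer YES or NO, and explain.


Checking each pair (does one codeword prefix another?):
  A='0' vs G='10': no prefix
  A='0' vs D='110': no prefix
  A='0' vs H='111': no prefix
  G='10' vs A='0': no prefix
  G='10' vs D='110': no prefix
  G='10' vs H='111': no prefix
  D='110' vs A='0': no prefix
  D='110' vs G='10': no prefix
  D='110' vs H='111': no prefix
  H='111' vs A='0': no prefix
  H='111' vs G='10': no prefix
  H='111' vs D='110': no prefix
No violation found over all pairs.

YES -- this is a valid prefix code. No codeword is a prefix of any other codeword.


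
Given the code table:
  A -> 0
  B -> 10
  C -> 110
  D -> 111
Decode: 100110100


Decoding:
10 -> B
0 -> A
110 -> C
10 -> B
0 -> A


Result: BACBA


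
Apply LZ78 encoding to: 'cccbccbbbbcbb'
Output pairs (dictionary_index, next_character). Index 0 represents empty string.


LZ78 encoding steps:
Dictionary: {0: ''}
Step 1: w='' (idx 0), next='c' -> output (0, 'c'), add 'c' as idx 1
Step 2: w='c' (idx 1), next='c' -> output (1, 'c'), add 'cc' as idx 2
Step 3: w='' (idx 0), next='b' -> output (0, 'b'), add 'b' as idx 3
Step 4: w='cc' (idx 2), next='b' -> output (2, 'b'), add 'ccb' as idx 4
Step 5: w='b' (idx 3), next='b' -> output (3, 'b'), add 'bb' as idx 5
Step 6: w='b' (idx 3), next='c' -> output (3, 'c'), add 'bc' as idx 6
Step 7: w='bb' (idx 5), end of input -> output (5, '')


Encoded: [(0, 'c'), (1, 'c'), (0, 'b'), (2, 'b'), (3, 'b'), (3, 'c'), (5, '')]


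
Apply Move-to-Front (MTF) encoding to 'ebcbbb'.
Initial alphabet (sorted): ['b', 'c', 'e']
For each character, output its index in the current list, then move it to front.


MTF encoding:
'e': index 2 in ['b', 'c', 'e'] -> ['e', 'b', 'c']
'b': index 1 in ['e', 'b', 'c'] -> ['b', 'e', 'c']
'c': index 2 in ['b', 'e', 'c'] -> ['c', 'b', 'e']
'b': index 1 in ['c', 'b', 'e'] -> ['b', 'c', 'e']
'b': index 0 in ['b', 'c', 'e'] -> ['b', 'c', 'e']
'b': index 0 in ['b', 'c', 'e'] -> ['b', 'c', 'e']


Output: [2, 1, 2, 1, 0, 0]


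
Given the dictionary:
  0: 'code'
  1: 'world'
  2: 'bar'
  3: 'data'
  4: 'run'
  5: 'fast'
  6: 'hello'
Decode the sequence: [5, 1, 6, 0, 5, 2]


Look up each index in the dictionary:
  5 -> 'fast'
  1 -> 'world'
  6 -> 'hello'
  0 -> 'code'
  5 -> 'fast'
  2 -> 'bar'

Decoded: "fast world hello code fast bar"


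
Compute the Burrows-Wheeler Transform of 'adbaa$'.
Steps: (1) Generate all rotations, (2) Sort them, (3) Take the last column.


Rotations (sorted):
  0: $adbaa -> last char: a
  1: a$adba -> last char: a
  2: aa$adb -> last char: b
  3: adbaa$ -> last char: $
  4: baa$ad -> last char: d
  5: dbaa$a -> last char: a


BWT = aab$da


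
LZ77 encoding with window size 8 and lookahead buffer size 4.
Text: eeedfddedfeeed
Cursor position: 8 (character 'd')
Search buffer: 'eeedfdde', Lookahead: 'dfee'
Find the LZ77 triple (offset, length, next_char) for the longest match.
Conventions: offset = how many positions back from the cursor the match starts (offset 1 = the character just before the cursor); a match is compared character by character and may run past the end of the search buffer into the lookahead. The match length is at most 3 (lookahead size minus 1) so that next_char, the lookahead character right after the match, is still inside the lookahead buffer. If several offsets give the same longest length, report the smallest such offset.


Try each offset into the search buffer:
  offset=1 (pos 7, char 'e'): match length 0
  offset=2 (pos 6, char 'd'): match length 1
  offset=3 (pos 5, char 'd'): match length 1
  offset=4 (pos 4, char 'f'): match length 0
  offset=5 (pos 3, char 'd'): match length 2
  offset=6 (pos 2, char 'e'): match length 0
  offset=7 (pos 1, char 'e'): match length 0
  offset=8 (pos 0, char 'e'): match length 0
Longest match has length 2 at offset 5.
next_char = character at position 8 + 2 = 10 -> 'e'

Best match: offset=5, length=2 (matching 'df' starting at position 3)
LZ77 triple: (5, 2, 'e')


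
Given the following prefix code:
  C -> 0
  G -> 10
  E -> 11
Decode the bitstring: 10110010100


Decoding step by step:
Bits 10 -> G
Bits 11 -> E
Bits 0 -> C
Bits 0 -> C
Bits 10 -> G
Bits 10 -> G
Bits 0 -> C


Decoded message: GECCGGC


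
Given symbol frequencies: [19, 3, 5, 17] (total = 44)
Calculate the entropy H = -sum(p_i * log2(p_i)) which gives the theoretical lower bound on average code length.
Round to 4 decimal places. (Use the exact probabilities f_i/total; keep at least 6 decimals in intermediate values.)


Per-symbol terms -p_i * log2(p_i) with p_i = f_i/44:
  p = 19/44 = 0.431818: log2(p) = -1.211504, -p*log2(p) = 0.523149
  p = 3/44 = 0.068182: log2(p) = -3.874469, -p*log2(p) = 0.264168
  p = 5/44 = 0.113636: log2(p) = -3.137504, -p*log2(p) = 0.356534
  p = 17/44 = 0.386364: log2(p) = -1.371969, -p*log2(p) = 0.530079
H = 0.523149 + 0.264168 + 0.356534 + 0.530079 = 1.673930

H = 1.6739 bits/symbol


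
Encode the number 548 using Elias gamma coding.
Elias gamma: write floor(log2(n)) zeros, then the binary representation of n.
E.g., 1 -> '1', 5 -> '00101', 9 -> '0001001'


num_bits = floor(log2(548)) + 1 = 10
leading_zeros = num_bits - 1 = 9
binary(548) = 1000100100

Elias gamma(548) = '000000000' + '1000100100' = 0000000001000100100 (19 bits)


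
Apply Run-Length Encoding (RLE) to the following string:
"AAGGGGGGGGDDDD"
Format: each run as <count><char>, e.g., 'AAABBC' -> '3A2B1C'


Scanning runs left to right:
  i=0: run of 'A' x 2 -> '2A'
  i=2: run of 'G' x 8 -> '8G'
  i=10: run of 'D' x 4 -> '4D'

RLE = 2A8G4D


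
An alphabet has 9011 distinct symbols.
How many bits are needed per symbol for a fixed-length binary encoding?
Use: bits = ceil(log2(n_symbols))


log2(9011) = 13.1375
Bracket: 2^13 = 8192 < 9011 <= 2^14 = 16384
So ceil(log2(9011)) = 14

bits = ceil(log2(9011)) = ceil(13.1375) = 14 bits


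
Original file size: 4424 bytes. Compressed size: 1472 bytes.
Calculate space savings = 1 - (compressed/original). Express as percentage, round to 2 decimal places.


ratio = compressed/original = 1472/4424 = 0.332731
savings = 1 - ratio = 1 - 0.332731 = 0.667269
as a percentage: 0.667269 * 100 = 66.73%

Space savings = 1 - 1472/4424 = 66.73%


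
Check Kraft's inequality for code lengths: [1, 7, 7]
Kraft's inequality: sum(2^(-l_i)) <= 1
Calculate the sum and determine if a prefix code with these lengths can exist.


Sum = 2^(-1) + 2^(-7) + 2^(-7)
    = 0.5 + 0.0078125 + 0.0078125
    = 66/128 = 0.515625
Since 0.515625 <= 1, Kraft's inequality IS satisfied.
A prefix code with these lengths CAN exist.

Kraft sum = 0.515625. Satisfied.


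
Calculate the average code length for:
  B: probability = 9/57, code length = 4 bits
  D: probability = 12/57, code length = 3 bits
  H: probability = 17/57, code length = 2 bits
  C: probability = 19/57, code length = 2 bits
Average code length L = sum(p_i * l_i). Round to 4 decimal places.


Weighted contributions p_i * l_i:
  B: (9/57) * 4 = 36/57
  D: (12/57) * 3 = 36/57
  H: (17/57) * 2 = 34/57
  C: (19/57) * 2 = 38/57
Sum = (36 + 36 + 34 + 38)/57 = 144/57

L = 144/57 = 2.5263 bits/symbol


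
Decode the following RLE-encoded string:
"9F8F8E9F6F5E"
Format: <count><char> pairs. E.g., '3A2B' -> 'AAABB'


Expanding each <count><char> pair:
  9F -> 'FFFFFFFFF'
  8F -> 'FFFFFFFF'
  8E -> 'EEEEEEEE'
  9F -> 'FFFFFFFFF'
  6F -> 'FFFFFF'
  5E -> 'EEEEE'

Decoded = FFFFFFFFFFFFFFFFFEEEEEEEEFFFFFFFFFFFFFFFEEEEE


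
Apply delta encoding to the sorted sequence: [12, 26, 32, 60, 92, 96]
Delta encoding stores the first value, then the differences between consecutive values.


First value: 12
Deltas:
  26 - 12 = 14
  32 - 26 = 6
  60 - 32 = 28
  92 - 60 = 32
  96 - 92 = 4


Delta encoded: [12, 14, 6, 28, 32, 4]


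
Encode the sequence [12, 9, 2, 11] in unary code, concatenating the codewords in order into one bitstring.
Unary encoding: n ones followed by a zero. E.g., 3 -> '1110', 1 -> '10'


Encode each number as n ones followed by a terminating 0:
  12 -> 1111111111110 (13 bits)
  9 -> 1111111110 (10 bits)
  2 -> 110 (3 bits)
  11 -> 111111111110 (12 bits)
Total length = 13 + 10 + 3 + 12 = 38 bits.

Unary([12, 9, 2, 11]) = 11111111111101111111110110111111111110 (38 bits)


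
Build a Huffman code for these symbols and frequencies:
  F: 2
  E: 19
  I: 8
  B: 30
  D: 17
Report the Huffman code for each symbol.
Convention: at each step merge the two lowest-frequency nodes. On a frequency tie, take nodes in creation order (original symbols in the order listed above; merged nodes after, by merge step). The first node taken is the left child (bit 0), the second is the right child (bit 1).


Huffman tree construction:
Step 1: Merge F(2) + I(8) = 10
Step 2: Merge (F+I)(10) + D(17) = 27
Step 3: Merge E(19) + ((F+I)+D)(27) = 46
Step 4: Merge B(30) + (E+((F+I)+D))(46) = 76
Read each symbol's code off the tree from the root (left child = 0, right child = 1).

Codes:
  F: 1100 (length 4)
  E: 10 (length 2)
  I: 1101 (length 4)
  B: 0 (length 1)
  D: 111 (length 3)
Average code length: 159/76 = 2.0921 bits/symbol


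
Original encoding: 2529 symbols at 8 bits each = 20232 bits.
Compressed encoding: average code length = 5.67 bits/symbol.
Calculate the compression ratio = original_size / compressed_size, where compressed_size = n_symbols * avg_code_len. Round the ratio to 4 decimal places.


original_size = n_symbols * orig_bits = 2529 * 8 = 20232 bits
compressed_size = n_symbols * avg_code_len = 2529 * 5.67 = 14339.43 bits
ratio = original_size / compressed_size = 20232 / 14339.43 = 1.4109

Compression ratio = 1.4109


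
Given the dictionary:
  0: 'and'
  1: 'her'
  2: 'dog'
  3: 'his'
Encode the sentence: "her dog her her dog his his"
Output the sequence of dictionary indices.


Look up each word in the dictionary:
  'her' -> 1
  'dog' -> 2
  'her' -> 1
  'her' -> 1
  'dog' -> 2
  'his' -> 3
  'his' -> 3

Encoded: [1, 2, 1, 1, 2, 3, 3]


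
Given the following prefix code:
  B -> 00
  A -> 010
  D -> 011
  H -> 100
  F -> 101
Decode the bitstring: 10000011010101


Decoding step by step:
Bits 100 -> H
Bits 00 -> B
Bits 011 -> D
Bits 010 -> A
Bits 101 -> F


Decoded message: HBDAF


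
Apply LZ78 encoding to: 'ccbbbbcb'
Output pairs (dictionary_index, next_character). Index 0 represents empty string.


LZ78 encoding steps:
Dictionary: {0: ''}
Step 1: w='' (idx 0), next='c' -> output (0, 'c'), add 'c' as idx 1
Step 2: w='c' (idx 1), next='b' -> output (1, 'b'), add 'cb' as idx 2
Step 3: w='' (idx 0), next='b' -> output (0, 'b'), add 'b' as idx 3
Step 4: w='b' (idx 3), next='b' -> output (3, 'b'), add 'bb' as idx 4
Step 5: w='cb' (idx 2), end of input -> output (2, '')


Encoded: [(0, 'c'), (1, 'b'), (0, 'b'), (3, 'b'), (2, '')]


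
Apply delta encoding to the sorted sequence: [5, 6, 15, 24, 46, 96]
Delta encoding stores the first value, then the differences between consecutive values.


First value: 5
Deltas:
  6 - 5 = 1
  15 - 6 = 9
  24 - 15 = 9
  46 - 24 = 22
  96 - 46 = 50


Delta encoded: [5, 1, 9, 9, 22, 50]


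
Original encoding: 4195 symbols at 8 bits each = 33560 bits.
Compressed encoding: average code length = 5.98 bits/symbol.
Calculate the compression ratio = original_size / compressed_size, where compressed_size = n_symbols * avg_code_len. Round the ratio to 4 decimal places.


original_size = n_symbols * orig_bits = 4195 * 8 = 33560 bits
compressed_size = n_symbols * avg_code_len = 4195 * 5.98 = 25086.1 bits
ratio = original_size / compressed_size = 33560 / 25086.1 = 1.3378

Compression ratio = 1.3378


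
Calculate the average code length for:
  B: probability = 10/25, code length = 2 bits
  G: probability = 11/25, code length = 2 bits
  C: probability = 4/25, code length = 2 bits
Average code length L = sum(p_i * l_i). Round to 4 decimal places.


Weighted contributions p_i * l_i:
  B: (10/25) * 2 = 20/25
  G: (11/25) * 2 = 22/25
  C: (4/25) * 2 = 8/25
Sum = (20 + 22 + 8)/25 = 50/25

L = 50/25 = 2.0000 bits/symbol


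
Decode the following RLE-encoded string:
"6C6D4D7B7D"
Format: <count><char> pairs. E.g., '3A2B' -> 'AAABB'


Expanding each <count><char> pair:
  6C -> 'CCCCCC'
  6D -> 'DDDDDD'
  4D -> 'DDDD'
  7B -> 'BBBBBBB'
  7D -> 'DDDDDDD'

Decoded = CCCCCCDDDDDDDDDDBBBBBBBDDDDDDD


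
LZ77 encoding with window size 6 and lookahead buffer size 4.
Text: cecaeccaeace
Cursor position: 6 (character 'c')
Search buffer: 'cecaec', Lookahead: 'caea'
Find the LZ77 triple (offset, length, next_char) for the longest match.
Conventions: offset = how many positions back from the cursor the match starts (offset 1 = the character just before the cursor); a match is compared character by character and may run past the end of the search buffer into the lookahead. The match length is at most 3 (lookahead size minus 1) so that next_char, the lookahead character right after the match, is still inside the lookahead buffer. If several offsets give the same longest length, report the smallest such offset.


Try each offset into the search buffer:
  offset=1 (pos 5, char 'c'): match length 1
  offset=2 (pos 4, char 'e'): match length 0
  offset=3 (pos 3, char 'a'): match length 0
  offset=4 (pos 2, char 'c'): match length 3
  offset=5 (pos 1, char 'e'): match length 0
  offset=6 (pos 0, char 'c'): match length 1
Longest match has length 3 at offset 4.
next_char = character at position 6 + 3 = 9 -> 'a'

Best match: offset=4, length=3 (matching 'cae' starting at position 2)
LZ77 triple: (4, 3, 'a')


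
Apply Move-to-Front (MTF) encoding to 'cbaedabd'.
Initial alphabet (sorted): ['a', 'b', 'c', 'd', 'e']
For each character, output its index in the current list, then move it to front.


MTF encoding:
'c': index 2 in ['a', 'b', 'c', 'd', 'e'] -> ['c', 'a', 'b', 'd', 'e']
'b': index 2 in ['c', 'a', 'b', 'd', 'e'] -> ['b', 'c', 'a', 'd', 'e']
'a': index 2 in ['b', 'c', 'a', 'd', 'e'] -> ['a', 'b', 'c', 'd', 'e']
'e': index 4 in ['a', 'b', 'c', 'd', 'e'] -> ['e', 'a', 'b', 'c', 'd']
'd': index 4 in ['e', 'a', 'b', 'c', 'd'] -> ['d', 'e', 'a', 'b', 'c']
'a': index 2 in ['d', 'e', 'a', 'b', 'c'] -> ['a', 'd', 'e', 'b', 'c']
'b': index 3 in ['a', 'd', 'e', 'b', 'c'] -> ['b', 'a', 'd', 'e', 'c']
'd': index 2 in ['b', 'a', 'd', 'e', 'c'] -> ['d', 'b', 'a', 'e', 'c']


Output: [2, 2, 2, 4, 4, 2, 3, 2]


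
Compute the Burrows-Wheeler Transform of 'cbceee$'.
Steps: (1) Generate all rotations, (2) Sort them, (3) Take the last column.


Rotations (sorted):
  0: $cbceee -> last char: e
  1: bceee$c -> last char: c
  2: cbceee$ -> last char: $
  3: ceee$cb -> last char: b
  4: e$cbcee -> last char: e
  5: ee$cbce -> last char: e
  6: eee$cbc -> last char: c


BWT = ec$beec


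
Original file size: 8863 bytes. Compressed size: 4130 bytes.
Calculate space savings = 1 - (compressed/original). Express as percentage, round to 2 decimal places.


ratio = compressed/original = 4130/8863 = 0.465982
savings = 1 - ratio = 1 - 0.465982 = 0.534018
as a percentage: 0.534018 * 100 = 53.4%

Space savings = 1 - 4130/8863 = 53.4%


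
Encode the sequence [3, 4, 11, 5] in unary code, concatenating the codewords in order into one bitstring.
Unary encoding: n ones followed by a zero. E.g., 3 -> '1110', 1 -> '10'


Encode each number as n ones followed by a terminating 0:
  3 -> 1110 (4 bits)
  4 -> 11110 (5 bits)
  11 -> 111111111110 (12 bits)
  5 -> 111110 (6 bits)
Total length = 4 + 5 + 12 + 6 = 27 bits.

Unary([3, 4, 11, 5]) = 111011110111111111110111110 (27 bits)


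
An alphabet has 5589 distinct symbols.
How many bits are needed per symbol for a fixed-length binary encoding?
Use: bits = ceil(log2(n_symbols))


log2(5589) = 12.4484
Bracket: 2^12 = 4096 < 5589 <= 2^13 = 8192
So ceil(log2(5589)) = 13

bits = ceil(log2(5589)) = ceil(12.4484) = 13 bits


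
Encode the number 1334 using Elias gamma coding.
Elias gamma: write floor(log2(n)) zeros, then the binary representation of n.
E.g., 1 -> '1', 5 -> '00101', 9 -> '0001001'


num_bits = floor(log2(1334)) + 1 = 11
leading_zeros = num_bits - 1 = 10
binary(1334) = 10100110110

Elias gamma(1334) = '0000000000' + '10100110110' = 000000000010100110110 (21 bits)


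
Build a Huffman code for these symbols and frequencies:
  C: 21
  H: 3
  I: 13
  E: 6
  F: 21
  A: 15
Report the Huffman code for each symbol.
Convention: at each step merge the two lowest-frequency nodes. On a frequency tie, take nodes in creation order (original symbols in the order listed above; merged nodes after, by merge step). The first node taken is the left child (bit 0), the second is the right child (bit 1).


Huffman tree construction:
Step 1: Merge H(3) + E(6) = 9
Step 2: Merge (H+E)(9) + I(13) = 22
Step 3: Merge A(15) + C(21) = 36
Step 4: Merge F(21) + ((H+E)+I)(22) = 43
Step 5: Merge (A+C)(36) + (F+((H+E)+I))(43) = 79
Read each symbol's code off the tree from the root (left child = 0, right child = 1).

Codes:
  C: 01 (length 2)
  H: 1100 (length 4)
  I: 111 (length 3)
  E: 1101 (length 4)
  F: 10 (length 2)
  A: 00 (length 2)
Average code length: 189/79 = 2.3924 bits/symbol


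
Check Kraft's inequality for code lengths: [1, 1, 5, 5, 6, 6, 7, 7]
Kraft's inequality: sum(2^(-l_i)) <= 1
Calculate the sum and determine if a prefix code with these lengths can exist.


Sum = 2^(-1) + 2^(-1) + 2^(-5) + 2^(-5) + 2^(-6) + 2^(-6) + 2^(-7) + 2^(-7)
    = 0.5 + 0.5 + 0.03125 + 0.03125 + 0.015625 + 0.015625 + 0.0078125 + 0.0078125
    = 142/128 = 1.109375
Since 1.109375 > 1, Kraft's inequality is NOT satisfied.
A prefix code with these lengths CANNOT exist.

Kraft sum = 1.109375. Not satisfied.


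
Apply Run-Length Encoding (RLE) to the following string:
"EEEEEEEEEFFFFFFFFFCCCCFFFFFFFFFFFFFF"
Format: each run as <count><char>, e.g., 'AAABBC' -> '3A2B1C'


Scanning runs left to right:
  i=0: run of 'E' x 9 -> '9E'
  i=9: run of 'F' x 9 -> '9F'
  i=18: run of 'C' x 4 -> '4C'
  i=22: run of 'F' x 14 -> '14F'

RLE = 9E9F4C14F


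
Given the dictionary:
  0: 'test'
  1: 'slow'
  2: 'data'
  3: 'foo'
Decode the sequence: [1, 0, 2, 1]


Look up each index in the dictionary:
  1 -> 'slow'
  0 -> 'test'
  2 -> 'data'
  1 -> 'slow'

Decoded: "slow test data slow"


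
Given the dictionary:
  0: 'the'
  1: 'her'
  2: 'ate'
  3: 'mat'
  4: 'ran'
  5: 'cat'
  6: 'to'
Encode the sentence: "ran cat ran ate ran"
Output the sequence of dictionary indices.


Look up each word in the dictionary:
  'ran' -> 4
  'cat' -> 5
  'ran' -> 4
  'ate' -> 2
  'ran' -> 4

Encoded: [4, 5, 4, 2, 4]


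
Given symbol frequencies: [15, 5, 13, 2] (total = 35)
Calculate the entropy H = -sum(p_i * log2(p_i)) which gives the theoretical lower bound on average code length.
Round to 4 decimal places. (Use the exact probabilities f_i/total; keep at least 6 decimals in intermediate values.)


Per-symbol terms -p_i * log2(p_i) with p_i = f_i/35:
  p = 15/35 = 0.428571: log2(p) = -1.222392, -p*log2(p) = 0.523882
  p = 5/35 = 0.142857: log2(p) = -2.807355, -p*log2(p) = 0.401051
  p = 13/35 = 0.371429: log2(p) = -1.428843, -p*log2(p) = 0.530713
  p = 2/35 = 0.057143: log2(p) = -4.129283, -p*log2(p) = 0.235959
H = 0.523882 + 0.401051 + 0.530713 + 0.235959 = 1.691605

H = 1.6916 bits/symbol


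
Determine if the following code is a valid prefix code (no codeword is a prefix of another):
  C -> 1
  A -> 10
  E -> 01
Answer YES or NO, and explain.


Checking each pair (does one codeword prefix another?):
  C='1' vs A='10': prefix -- VIOLATION

NO -- this is NOT a valid prefix code. C (1) is a prefix of A (10).


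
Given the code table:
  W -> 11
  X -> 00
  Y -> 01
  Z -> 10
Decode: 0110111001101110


Decoding:
01 -> Y
10 -> Z
11 -> W
10 -> Z
01 -> Y
10 -> Z
11 -> W
10 -> Z


Result: YZWZYZWZ


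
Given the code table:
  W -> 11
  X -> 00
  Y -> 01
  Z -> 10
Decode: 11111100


Decoding:
11 -> W
11 -> W
11 -> W
00 -> X


Result: WWWX


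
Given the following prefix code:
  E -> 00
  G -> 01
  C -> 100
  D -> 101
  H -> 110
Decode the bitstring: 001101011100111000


Decoding step by step:
Bits 00 -> E
Bits 110 -> H
Bits 101 -> D
Bits 110 -> H
Bits 01 -> G
Bits 110 -> H
Bits 00 -> E


Decoded message: EHDHGHE


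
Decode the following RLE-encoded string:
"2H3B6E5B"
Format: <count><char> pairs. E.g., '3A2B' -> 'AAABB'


Expanding each <count><char> pair:
  2H -> 'HH'
  3B -> 'BBB'
  6E -> 'EEEEEE'
  5B -> 'BBBBB'

Decoded = HHBBBEEEEEEBBBBB


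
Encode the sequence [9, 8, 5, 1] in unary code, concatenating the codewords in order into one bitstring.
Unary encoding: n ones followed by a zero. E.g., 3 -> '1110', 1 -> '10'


Encode each number as n ones followed by a terminating 0:
  9 -> 1111111110 (10 bits)
  8 -> 111111110 (9 bits)
  5 -> 111110 (6 bits)
  1 -> 10 (2 bits)
Total length = 10 + 9 + 6 + 2 = 27 bits.

Unary([9, 8, 5, 1]) = 111111111011111111011111010 (27 bits)


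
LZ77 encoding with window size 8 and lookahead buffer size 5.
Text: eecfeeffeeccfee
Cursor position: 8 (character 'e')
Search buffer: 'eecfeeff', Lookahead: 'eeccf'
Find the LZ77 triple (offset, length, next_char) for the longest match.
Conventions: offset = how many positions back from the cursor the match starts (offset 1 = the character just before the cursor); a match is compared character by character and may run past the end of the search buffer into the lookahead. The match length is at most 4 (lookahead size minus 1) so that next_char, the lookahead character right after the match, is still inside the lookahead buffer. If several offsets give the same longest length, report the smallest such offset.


Try each offset into the search buffer:
  offset=1 (pos 7, char 'f'): match length 0
  offset=2 (pos 6, char 'f'): match length 0
  offset=3 (pos 5, char 'e'): match length 1
  offset=4 (pos 4, char 'e'): match length 2
  offset=5 (pos 3, char 'f'): match length 0
  offset=6 (pos 2, char 'c'): match length 0
  offset=7 (pos 1, char 'e'): match length 1
  offset=8 (pos 0, char 'e'): match length 3
Longest match has length 3 at offset 8.
next_char = character at position 8 + 3 = 11 -> 'c'

Best match: offset=8, length=3 (matching 'eec' starting at position 0)
LZ77 triple: (8, 3, 'c')


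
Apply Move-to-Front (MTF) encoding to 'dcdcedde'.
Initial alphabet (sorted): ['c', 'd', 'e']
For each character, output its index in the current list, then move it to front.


MTF encoding:
'd': index 1 in ['c', 'd', 'e'] -> ['d', 'c', 'e']
'c': index 1 in ['d', 'c', 'e'] -> ['c', 'd', 'e']
'd': index 1 in ['c', 'd', 'e'] -> ['d', 'c', 'e']
'c': index 1 in ['d', 'c', 'e'] -> ['c', 'd', 'e']
'e': index 2 in ['c', 'd', 'e'] -> ['e', 'c', 'd']
'd': index 2 in ['e', 'c', 'd'] -> ['d', 'e', 'c']
'd': index 0 in ['d', 'e', 'c'] -> ['d', 'e', 'c']
'e': index 1 in ['d', 'e', 'c'] -> ['e', 'd', 'c']


Output: [1, 1, 1, 1, 2, 2, 0, 1]


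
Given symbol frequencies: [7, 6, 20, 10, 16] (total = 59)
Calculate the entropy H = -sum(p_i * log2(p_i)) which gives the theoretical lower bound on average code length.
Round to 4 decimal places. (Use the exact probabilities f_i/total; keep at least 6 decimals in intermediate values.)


Per-symbol terms -p_i * log2(p_i) with p_i = f_i/59:
  p = 7/59 = 0.118644: log2(p) = -3.075288, -p*log2(p) = 0.364865
  p = 6/59 = 0.101695: log2(p) = -3.297681, -p*log2(p) = 0.335357
  p = 20/59 = 0.338983: log2(p) = -1.560715, -p*log2(p) = 0.529056
  p = 10/59 = 0.169492: log2(p) = -2.560715, -p*log2(p) = 0.434019
  p = 16/59 = 0.271186: log2(p) = -1.882643, -p*log2(p) = 0.510547
H = 0.364865 + 0.335357 + 0.529056 + 0.434019 + 0.510547 = 2.173844

H = 2.1738 bits/symbol


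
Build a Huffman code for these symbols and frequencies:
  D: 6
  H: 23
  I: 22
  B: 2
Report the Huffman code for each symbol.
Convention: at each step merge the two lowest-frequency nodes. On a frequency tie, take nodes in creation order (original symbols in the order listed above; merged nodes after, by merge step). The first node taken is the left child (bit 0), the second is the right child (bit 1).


Huffman tree construction:
Step 1: Merge B(2) + D(6) = 8
Step 2: Merge (B+D)(8) + I(22) = 30
Step 3: Merge H(23) + ((B+D)+I)(30) = 53
Read each symbol's code off the tree from the root (left child = 0, right child = 1).

Codes:
  D: 101 (length 3)
  H: 0 (length 1)
  I: 11 (length 2)
  B: 100 (length 3)
Average code length: 91/53 = 1.7170 bits/symbol


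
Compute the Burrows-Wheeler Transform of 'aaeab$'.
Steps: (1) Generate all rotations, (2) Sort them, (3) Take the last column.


Rotations (sorted):
  0: $aaeab -> last char: b
  1: aaeab$ -> last char: $
  2: ab$aae -> last char: e
  3: aeab$a -> last char: a
  4: b$aaea -> last char: a
  5: eab$aa -> last char: a


BWT = b$eaaa


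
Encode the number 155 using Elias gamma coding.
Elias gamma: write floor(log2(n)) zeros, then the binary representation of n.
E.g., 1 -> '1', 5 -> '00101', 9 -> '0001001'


num_bits = floor(log2(155)) + 1 = 8
leading_zeros = num_bits - 1 = 7
binary(155) = 10011011

Elias gamma(155) = '0000000' + '10011011' = 000000010011011 (15 bits)


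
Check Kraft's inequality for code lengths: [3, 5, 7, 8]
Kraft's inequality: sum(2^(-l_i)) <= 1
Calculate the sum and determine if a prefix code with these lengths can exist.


Sum = 2^(-3) + 2^(-5) + 2^(-7) + 2^(-8)
    = 0.125 + 0.03125 + 0.0078125 + 0.00390625
    = 43/256 = 0.16796875
Since 0.16796875 <= 1, Kraft's inequality IS satisfied.
A prefix code with these lengths CAN exist.

Kraft sum = 0.16796875. Satisfied.


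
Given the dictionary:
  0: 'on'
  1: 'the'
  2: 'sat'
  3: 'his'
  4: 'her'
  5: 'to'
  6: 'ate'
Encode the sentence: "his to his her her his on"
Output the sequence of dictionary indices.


Look up each word in the dictionary:
  'his' -> 3
  'to' -> 5
  'his' -> 3
  'her' -> 4
  'her' -> 4
  'his' -> 3
  'on' -> 0

Encoded: [3, 5, 3, 4, 4, 3, 0]


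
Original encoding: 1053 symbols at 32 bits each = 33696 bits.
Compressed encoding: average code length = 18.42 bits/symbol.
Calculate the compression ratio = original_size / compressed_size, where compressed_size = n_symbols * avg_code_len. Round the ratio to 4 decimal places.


original_size = n_symbols * orig_bits = 1053 * 32 = 33696 bits
compressed_size = n_symbols * avg_code_len = 1053 * 18.42 = 19396.26 bits
ratio = original_size / compressed_size = 33696 / 19396.26 = 1.7372

Compression ratio = 1.7372


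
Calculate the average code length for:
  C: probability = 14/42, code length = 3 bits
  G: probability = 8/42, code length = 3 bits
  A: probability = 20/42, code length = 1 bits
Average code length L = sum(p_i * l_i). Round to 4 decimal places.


Weighted contributions p_i * l_i:
  C: (14/42) * 3 = 42/42
  G: (8/42) * 3 = 24/42
  A: (20/42) * 1 = 20/42
Sum = (42 + 24 + 20)/42 = 86/42

L = 86/42 = 2.0476 bits/symbol


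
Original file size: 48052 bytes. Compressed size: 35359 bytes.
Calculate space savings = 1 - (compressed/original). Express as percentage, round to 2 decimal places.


ratio = compressed/original = 35359/48052 = 0.735849
savings = 1 - ratio = 1 - 0.735849 = 0.264151
as a percentage: 0.264151 * 100 = 26.42%

Space savings = 1 - 35359/48052 = 26.42%


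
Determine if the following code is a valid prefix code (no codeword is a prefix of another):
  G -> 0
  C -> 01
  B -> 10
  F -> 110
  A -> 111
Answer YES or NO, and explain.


Checking each pair (does one codeword prefix another?):
  G='0' vs C='01': prefix -- VIOLATION

NO -- this is NOT a valid prefix code. G (0) is a prefix of C (01).


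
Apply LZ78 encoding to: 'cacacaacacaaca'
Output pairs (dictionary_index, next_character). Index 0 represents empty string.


LZ78 encoding steps:
Dictionary: {0: ''}
Step 1: w='' (idx 0), next='c' -> output (0, 'c'), add 'c' as idx 1
Step 2: w='' (idx 0), next='a' -> output (0, 'a'), add 'a' as idx 2
Step 3: w='c' (idx 1), next='a' -> output (1, 'a'), add 'ca' as idx 3
Step 4: w='ca' (idx 3), next='a' -> output (3, 'a'), add 'caa' as idx 4
Step 5: w='ca' (idx 3), next='c' -> output (3, 'c'), add 'cac' as idx 5
Step 6: w='a' (idx 2), next='a' -> output (2, 'a'), add 'aa' as idx 6
Step 7: w='ca' (idx 3), end of input -> output (3, '')


Encoded: [(0, 'c'), (0, 'a'), (1, 'a'), (3, 'a'), (3, 'c'), (2, 'a'), (3, '')]


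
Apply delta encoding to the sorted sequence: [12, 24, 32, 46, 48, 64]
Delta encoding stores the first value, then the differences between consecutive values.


First value: 12
Deltas:
  24 - 12 = 12
  32 - 24 = 8
  46 - 32 = 14
  48 - 46 = 2
  64 - 48 = 16


Delta encoded: [12, 12, 8, 14, 2, 16]


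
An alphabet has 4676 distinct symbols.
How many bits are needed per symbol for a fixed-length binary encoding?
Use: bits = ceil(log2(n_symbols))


log2(4676) = 12.1911
Bracket: 2^12 = 4096 < 4676 <= 2^13 = 8192
So ceil(log2(4676)) = 13

bits = ceil(log2(4676)) = ceil(12.1911) = 13 bits


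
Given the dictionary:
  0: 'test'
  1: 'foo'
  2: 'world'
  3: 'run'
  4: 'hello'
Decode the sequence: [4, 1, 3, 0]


Look up each index in the dictionary:
  4 -> 'hello'
  1 -> 'foo'
  3 -> 'run'
  0 -> 'test'

Decoded: "hello foo run test"


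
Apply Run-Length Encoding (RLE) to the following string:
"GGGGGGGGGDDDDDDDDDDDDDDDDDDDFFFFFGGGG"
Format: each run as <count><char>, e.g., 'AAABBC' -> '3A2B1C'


Scanning runs left to right:
  i=0: run of 'G' x 9 -> '9G'
  i=9: run of 'D' x 19 -> '19D'
  i=28: run of 'F' x 5 -> '5F'
  i=33: run of 'G' x 4 -> '4G'

RLE = 9G19D5F4G


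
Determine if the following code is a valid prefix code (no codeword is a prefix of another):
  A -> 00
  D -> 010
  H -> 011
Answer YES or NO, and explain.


Checking each pair (does one codeword prefix another?):
  A='00' vs D='010': no prefix
  A='00' vs H='011': no prefix
  D='010' vs A='00': no prefix
  D='010' vs H='011': no prefix
  H='011' vs A='00': no prefix
  H='011' vs D='010': no prefix
No violation found over all pairs.

YES -- this is a valid prefix code. No codeword is a prefix of any other codeword.


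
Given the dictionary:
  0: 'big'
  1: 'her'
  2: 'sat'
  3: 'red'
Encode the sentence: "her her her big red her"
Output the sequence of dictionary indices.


Look up each word in the dictionary:
  'her' -> 1
  'her' -> 1
  'her' -> 1
  'big' -> 0
  'red' -> 3
  'her' -> 1

Encoded: [1, 1, 1, 0, 3, 1]


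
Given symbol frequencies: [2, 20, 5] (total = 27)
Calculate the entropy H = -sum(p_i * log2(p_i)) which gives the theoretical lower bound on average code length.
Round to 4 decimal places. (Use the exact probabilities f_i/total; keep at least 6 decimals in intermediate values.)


Per-symbol terms -p_i * log2(p_i) with p_i = f_i/27:
  p = 2/27 = 0.074074: log2(p) = -3.754888, -p*log2(p) = 0.278140
  p = 20/27 = 0.740741: log2(p) = -0.432959, -p*log2(p) = 0.320711
  p = 5/27 = 0.185185: log2(p) = -2.432959, -p*log2(p) = 0.450548
H = 0.278140 + 0.320711 + 0.450548 = 1.049399

H = 1.0494 bits/symbol


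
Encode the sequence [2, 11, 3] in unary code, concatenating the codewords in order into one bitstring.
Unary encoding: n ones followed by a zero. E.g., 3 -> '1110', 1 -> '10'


Encode each number as n ones followed by a terminating 0:
  2 -> 110 (3 bits)
  11 -> 111111111110 (12 bits)
  3 -> 1110 (4 bits)
Total length = 3 + 12 + 4 = 19 bits.

Unary([2, 11, 3]) = 1101111111111101110 (19 bits)


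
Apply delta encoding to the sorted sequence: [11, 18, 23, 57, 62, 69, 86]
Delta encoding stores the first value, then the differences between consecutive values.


First value: 11
Deltas:
  18 - 11 = 7
  23 - 18 = 5
  57 - 23 = 34
  62 - 57 = 5
  69 - 62 = 7
  86 - 69 = 17


Delta encoded: [11, 7, 5, 34, 5, 7, 17]


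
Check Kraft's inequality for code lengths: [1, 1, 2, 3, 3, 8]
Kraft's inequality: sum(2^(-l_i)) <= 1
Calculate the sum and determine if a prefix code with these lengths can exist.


Sum = 2^(-1) + 2^(-1) + 2^(-2) + 2^(-3) + 2^(-3) + 2^(-8)
    = 0.5 + 0.5 + 0.25 + 0.125 + 0.125 + 0.00390625
    = 385/256 = 1.50390625
Since 1.50390625 > 1, Kraft's inequality is NOT satisfied.
A prefix code with these lengths CANNOT exist.

Kraft sum = 1.50390625. Not satisfied.


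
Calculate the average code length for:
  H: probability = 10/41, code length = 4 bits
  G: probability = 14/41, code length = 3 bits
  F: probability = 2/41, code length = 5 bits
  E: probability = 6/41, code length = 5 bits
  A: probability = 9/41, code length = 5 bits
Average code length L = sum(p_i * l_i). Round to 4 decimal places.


Weighted contributions p_i * l_i:
  H: (10/41) * 4 = 40/41
  G: (14/41) * 3 = 42/41
  F: (2/41) * 5 = 10/41
  E: (6/41) * 5 = 30/41
  A: (9/41) * 5 = 45/41
Sum = (40 + 42 + 10 + 30 + 45)/41 = 167/41

L = 167/41 = 4.0732 bits/symbol


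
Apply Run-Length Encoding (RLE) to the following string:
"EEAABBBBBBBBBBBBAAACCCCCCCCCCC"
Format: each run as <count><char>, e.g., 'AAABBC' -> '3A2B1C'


Scanning runs left to right:
  i=0: run of 'E' x 2 -> '2E'
  i=2: run of 'A' x 2 -> '2A'
  i=4: run of 'B' x 12 -> '12B'
  i=16: run of 'A' x 3 -> '3A'
  i=19: run of 'C' x 11 -> '11C'

RLE = 2E2A12B3A11C


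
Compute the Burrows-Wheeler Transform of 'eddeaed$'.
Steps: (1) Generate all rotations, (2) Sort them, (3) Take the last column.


Rotations (sorted):
  0: $eddeaed -> last char: d
  1: aed$edde -> last char: e
  2: d$eddeae -> last char: e
  3: ddeaed$e -> last char: e
  4: deaed$ed -> last char: d
  5: eaed$edd -> last char: d
  6: ed$eddea -> last char: a
  7: eddeaed$ -> last char: $


BWT = deeedda$


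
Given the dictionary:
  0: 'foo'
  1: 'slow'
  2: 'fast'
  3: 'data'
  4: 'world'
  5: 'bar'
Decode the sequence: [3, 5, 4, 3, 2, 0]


Look up each index in the dictionary:
  3 -> 'data'
  5 -> 'bar'
  4 -> 'world'
  3 -> 'data'
  2 -> 'fast'
  0 -> 'foo'

Decoded: "data bar world data fast foo"


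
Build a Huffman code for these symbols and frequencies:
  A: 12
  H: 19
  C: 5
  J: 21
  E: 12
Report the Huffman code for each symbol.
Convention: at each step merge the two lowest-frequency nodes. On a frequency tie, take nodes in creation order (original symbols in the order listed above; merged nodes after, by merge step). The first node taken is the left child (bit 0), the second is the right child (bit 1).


Huffman tree construction:
Step 1: Merge C(5) + A(12) = 17
Step 2: Merge E(12) + (C+A)(17) = 29
Step 3: Merge H(19) + J(21) = 40
Step 4: Merge (E+(C+A))(29) + (H+J)(40) = 69
Read each symbol's code off the tree from the root (left child = 0, right child = 1).

Codes:
  A: 011 (length 3)
  H: 10 (length 2)
  C: 010 (length 3)
  J: 11 (length 2)
  E: 00 (length 2)
Average code length: 155/69 = 2.2464 bits/symbol
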